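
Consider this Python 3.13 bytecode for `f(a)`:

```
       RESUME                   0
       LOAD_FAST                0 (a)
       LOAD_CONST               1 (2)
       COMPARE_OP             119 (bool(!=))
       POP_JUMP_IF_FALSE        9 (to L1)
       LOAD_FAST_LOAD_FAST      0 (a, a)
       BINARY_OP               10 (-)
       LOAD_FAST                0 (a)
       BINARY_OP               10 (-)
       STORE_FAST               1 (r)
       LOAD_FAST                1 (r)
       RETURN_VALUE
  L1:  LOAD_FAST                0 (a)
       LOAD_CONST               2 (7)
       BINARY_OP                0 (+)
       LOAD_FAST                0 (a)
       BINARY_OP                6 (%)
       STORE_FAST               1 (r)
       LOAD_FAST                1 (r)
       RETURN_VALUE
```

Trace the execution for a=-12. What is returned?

LOAD_FAST a → push -12. Stack: [-12]
LOAD_CONST → push 2. Stack: [-12, 2]
COMPARE_OP bool(!=) → -12 vs 2 = True. Stack: [True]
POP_JUMP_IF_FALSE → pop True; no jump. Stack: []
LOAD_FAST_LOAD_FAST a,a → push -12,-12. Stack: [-12, -12]
BINARY_OP - → -12 - -12 = 0. Stack: [0]
LOAD_FAST a → push -12. Stack: [0, -12]
BINARY_OP - → 0 - -12 = 12. Stack: [12]
STORE_FAST r → r=12. Stack: []
LOAD_FAST r → push 12. Stack: [12]
RETURN_VALUE → return 12.

12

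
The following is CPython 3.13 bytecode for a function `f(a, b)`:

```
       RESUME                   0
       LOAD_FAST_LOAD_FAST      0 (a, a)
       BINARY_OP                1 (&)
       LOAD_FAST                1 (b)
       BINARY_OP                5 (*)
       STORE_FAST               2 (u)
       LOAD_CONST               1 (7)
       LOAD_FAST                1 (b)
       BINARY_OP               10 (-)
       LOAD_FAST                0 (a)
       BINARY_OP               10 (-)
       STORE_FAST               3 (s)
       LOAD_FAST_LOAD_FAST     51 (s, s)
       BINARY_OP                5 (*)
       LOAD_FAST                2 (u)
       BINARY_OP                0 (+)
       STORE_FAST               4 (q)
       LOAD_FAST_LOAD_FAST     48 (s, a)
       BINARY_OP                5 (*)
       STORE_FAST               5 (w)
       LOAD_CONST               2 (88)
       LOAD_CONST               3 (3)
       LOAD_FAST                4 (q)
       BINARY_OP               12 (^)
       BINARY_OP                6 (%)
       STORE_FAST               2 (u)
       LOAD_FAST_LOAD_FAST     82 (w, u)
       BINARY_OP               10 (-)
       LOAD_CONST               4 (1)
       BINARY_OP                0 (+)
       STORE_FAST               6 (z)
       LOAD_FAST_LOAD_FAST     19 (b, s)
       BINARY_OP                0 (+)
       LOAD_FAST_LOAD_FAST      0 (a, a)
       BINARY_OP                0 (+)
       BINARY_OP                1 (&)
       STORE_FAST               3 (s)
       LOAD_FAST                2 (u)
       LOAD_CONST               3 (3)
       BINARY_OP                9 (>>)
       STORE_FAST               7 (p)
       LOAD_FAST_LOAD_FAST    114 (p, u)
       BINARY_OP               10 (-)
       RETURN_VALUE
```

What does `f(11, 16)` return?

-77

LOAD_FAST_LOAD_FAST a,a → push 11,11. Stack: [11, 11]
BINARY_OP & → 11 & 11 = 11. Stack: [11]
LOAD_FAST b → push 16. Stack: [11, 16]
BINARY_OP * → 11 * 16 = 176. Stack: [176]
STORE_FAST u → u=176. Stack: []
LOAD_CONST → push 7. Stack: [7]
LOAD_FAST b → push 16. Stack: [7, 16]
BINARY_OP - → 7 - 16 = -9. Stack: [-9]
LOAD_FAST a → push 11. Stack: [-9, 11]
BINARY_OP - → -9 - 11 = -20. Stack: [-20]
STORE_FAST s → s=-20. Stack: []
LOAD_FAST_LOAD_FAST s,s → push -20,-20. Stack: [-20, -20]
BINARY_OP * → -20 * -20 = 400. Stack: [400]
LOAD_FAST u → push 176. Stack: [400, 176]
BINARY_OP + → 400 + 176 = 576. Stack: [576]
STORE_FAST q → q=576. Stack: []
LOAD_FAST_LOAD_FAST s,a → push -20,11. Stack: [-20, 11]
BINARY_OP * → -20 * 11 = -220. Stack: [-220]
STORE_FAST w → w=-220. Stack: []
LOAD_CONST → push 88. Stack: [88]
LOAD_CONST → push 3. Stack: [88, 3]
LOAD_FAST q → push 576. Stack: [88, 3, 576]
BINARY_OP ^ → 3 ^ 576 = 579. Stack: [88, 579]
BINARY_OP % → 88 % 579 = 88. Stack: [88]
STORE_FAST u → u=88. Stack: []
LOAD_FAST_LOAD_FAST w,u → push -220,88. Stack: [-220, 88]
BINARY_OP - → -220 - 88 = -308. Stack: [-308]
LOAD_CONST → push 1. Stack: [-308, 1]
BINARY_OP + → -308 + 1 = -307. Stack: [-307]
STORE_FAST z → z=-307. Stack: []
LOAD_FAST_LOAD_FAST b,s → push 16,-20. Stack: [16, -20]
BINARY_OP + → 16 + -20 = -4. Stack: [-4]
LOAD_FAST_LOAD_FAST a,a → push 11,11. Stack: [-4, 11, 11]
BINARY_OP + → 11 + 11 = 22. Stack: [-4, 22]
BINARY_OP & → -4 & 22 = 20. Stack: [20]
STORE_FAST s → s=20. Stack: []
LOAD_FAST u → push 88. Stack: [88]
LOAD_CONST → push 3. Stack: [88, 3]
BINARY_OP >> → 88 >> 3 = 11. Stack: [11]
STORE_FAST p → p=11. Stack: []
LOAD_FAST_LOAD_FAST p,u → push 11,88. Stack: [11, 88]
BINARY_OP - → 11 - 88 = -77. Stack: [-77]
RETURN_VALUE → return -77.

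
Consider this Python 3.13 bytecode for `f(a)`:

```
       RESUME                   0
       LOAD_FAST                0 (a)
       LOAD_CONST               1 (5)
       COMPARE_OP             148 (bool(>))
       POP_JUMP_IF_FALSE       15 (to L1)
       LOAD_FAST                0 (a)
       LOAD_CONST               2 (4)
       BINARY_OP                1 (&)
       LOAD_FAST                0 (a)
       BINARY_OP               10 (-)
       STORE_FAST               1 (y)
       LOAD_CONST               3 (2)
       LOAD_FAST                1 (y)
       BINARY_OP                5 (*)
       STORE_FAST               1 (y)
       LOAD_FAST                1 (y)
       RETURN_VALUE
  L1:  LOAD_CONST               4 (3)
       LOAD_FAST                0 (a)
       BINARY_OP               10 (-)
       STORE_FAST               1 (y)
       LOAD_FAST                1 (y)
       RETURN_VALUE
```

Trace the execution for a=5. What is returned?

-2

LOAD_FAST a → push 5. Stack: [5]
LOAD_CONST → push 5. Stack: [5, 5]
COMPARE_OP bool(>) → 5 vs 5 = False. Stack: [False]
POP_JUMP_IF_FALSE → pop False; jump. Stack: []
LOAD_CONST → push 3. Stack: [3]
LOAD_FAST a → push 5. Stack: [3, 5]
BINARY_OP - → 3 - 5 = -2. Stack: [-2]
STORE_FAST y → y=-2. Stack: []
LOAD_FAST y → push -2. Stack: [-2]
RETURN_VALUE → return -2.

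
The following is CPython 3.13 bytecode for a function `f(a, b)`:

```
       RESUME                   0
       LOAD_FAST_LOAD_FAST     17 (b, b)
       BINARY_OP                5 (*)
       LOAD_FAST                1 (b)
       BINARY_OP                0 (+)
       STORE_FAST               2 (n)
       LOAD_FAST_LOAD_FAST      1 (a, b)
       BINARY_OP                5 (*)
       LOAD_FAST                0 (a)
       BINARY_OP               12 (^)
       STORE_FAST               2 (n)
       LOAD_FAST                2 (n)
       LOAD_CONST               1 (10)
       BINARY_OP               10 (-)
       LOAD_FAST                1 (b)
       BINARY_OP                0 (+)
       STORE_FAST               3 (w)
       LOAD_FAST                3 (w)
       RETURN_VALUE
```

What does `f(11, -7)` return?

LOAD_FAST_LOAD_FAST b,b → push -7,-7. Stack: [-7, -7]
BINARY_OP * → -7 * -7 = 49. Stack: [49]
LOAD_FAST b → push -7. Stack: [49, -7]
BINARY_OP + → 49 + -7 = 42. Stack: [42]
STORE_FAST n → n=42. Stack: []
LOAD_FAST_LOAD_FAST a,b → push 11,-7. Stack: [11, -7]
BINARY_OP * → 11 * -7 = -77. Stack: [-77]
LOAD_FAST a → push 11. Stack: [-77, 11]
BINARY_OP ^ → -77 ^ 11 = -72. Stack: [-72]
STORE_FAST n → n=-72. Stack: []
LOAD_FAST n → push -72. Stack: [-72]
LOAD_CONST → push 10. Stack: [-72, 10]
BINARY_OP - → -72 - 10 = -82. Stack: [-82]
LOAD_FAST b → push -7. Stack: [-82, -7]
BINARY_OP + → -82 + -7 = -89. Stack: [-89]
STORE_FAST w → w=-89. Stack: []
LOAD_FAST w → push -89. Stack: [-89]
RETURN_VALUE → return -89.

-89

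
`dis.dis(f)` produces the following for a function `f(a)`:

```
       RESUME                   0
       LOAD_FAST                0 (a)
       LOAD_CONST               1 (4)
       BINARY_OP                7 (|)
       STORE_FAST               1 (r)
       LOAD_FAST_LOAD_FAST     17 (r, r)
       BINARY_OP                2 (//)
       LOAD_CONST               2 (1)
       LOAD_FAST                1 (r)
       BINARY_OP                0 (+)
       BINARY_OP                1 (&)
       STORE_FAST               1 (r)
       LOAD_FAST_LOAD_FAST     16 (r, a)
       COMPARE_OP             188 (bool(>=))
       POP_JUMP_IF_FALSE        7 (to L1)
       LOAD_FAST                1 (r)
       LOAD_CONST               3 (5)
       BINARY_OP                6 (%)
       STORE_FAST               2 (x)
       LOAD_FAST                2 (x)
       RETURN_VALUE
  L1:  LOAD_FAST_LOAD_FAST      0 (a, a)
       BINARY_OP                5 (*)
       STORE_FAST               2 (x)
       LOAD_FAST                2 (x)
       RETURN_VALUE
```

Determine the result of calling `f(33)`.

1089

LOAD_FAST a → push 33. Stack: [33]
LOAD_CONST → push 4. Stack: [33, 4]
BINARY_OP | → 33 | 4 = 37. Stack: [37]
STORE_FAST r → r=37. Stack: []
LOAD_FAST_LOAD_FAST r,r → push 37,37. Stack: [37, 37]
BINARY_OP // → 37 // 37 = 1. Stack: [1]
LOAD_CONST → push 1. Stack: [1, 1]
LOAD_FAST r → push 37. Stack: [1, 1, 37]
BINARY_OP + → 1 + 37 = 38. Stack: [1, 38]
BINARY_OP & → 1 & 38 = 0. Stack: [0]
STORE_FAST r → r=0. Stack: []
LOAD_FAST_LOAD_FAST r,a → push 0,33. Stack: [0, 33]
COMPARE_OP bool(>=) → 0 vs 33 = False. Stack: [False]
POP_JUMP_IF_FALSE → pop False; jump. Stack: []
LOAD_FAST_LOAD_FAST a,a → push 33,33. Stack: [33, 33]
BINARY_OP * → 33 * 33 = 1089. Stack: [1089]
STORE_FAST x → x=1089. Stack: []
LOAD_FAST x → push 1089. Stack: [1089]
RETURN_VALUE → return 1089.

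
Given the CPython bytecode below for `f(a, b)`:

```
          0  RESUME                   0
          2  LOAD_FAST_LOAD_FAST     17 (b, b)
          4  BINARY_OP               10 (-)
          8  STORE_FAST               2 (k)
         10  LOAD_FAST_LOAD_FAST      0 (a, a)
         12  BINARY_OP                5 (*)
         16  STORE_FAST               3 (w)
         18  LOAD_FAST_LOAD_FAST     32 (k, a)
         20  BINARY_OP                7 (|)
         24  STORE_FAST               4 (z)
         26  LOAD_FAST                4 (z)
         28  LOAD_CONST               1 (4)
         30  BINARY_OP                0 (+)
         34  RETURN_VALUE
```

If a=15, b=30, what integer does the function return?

LOAD_FAST_LOAD_FAST b,b → push 30,30. Stack: [30, 30]
BINARY_OP - → 30 - 30 = 0. Stack: [0]
STORE_FAST k → k=0. Stack: []
LOAD_FAST_LOAD_FAST a,a → push 15,15. Stack: [15, 15]
BINARY_OP * → 15 * 15 = 225. Stack: [225]
STORE_FAST w → w=225. Stack: []
LOAD_FAST_LOAD_FAST k,a → push 0,15. Stack: [0, 15]
BINARY_OP | → 0 | 15 = 15. Stack: [15]
STORE_FAST z → z=15. Stack: []
LOAD_FAST z → push 15. Stack: [15]
LOAD_CONST → push 4. Stack: [15, 4]
BINARY_OP + → 15 + 4 = 19. Stack: [19]
RETURN_VALUE → return 19.

19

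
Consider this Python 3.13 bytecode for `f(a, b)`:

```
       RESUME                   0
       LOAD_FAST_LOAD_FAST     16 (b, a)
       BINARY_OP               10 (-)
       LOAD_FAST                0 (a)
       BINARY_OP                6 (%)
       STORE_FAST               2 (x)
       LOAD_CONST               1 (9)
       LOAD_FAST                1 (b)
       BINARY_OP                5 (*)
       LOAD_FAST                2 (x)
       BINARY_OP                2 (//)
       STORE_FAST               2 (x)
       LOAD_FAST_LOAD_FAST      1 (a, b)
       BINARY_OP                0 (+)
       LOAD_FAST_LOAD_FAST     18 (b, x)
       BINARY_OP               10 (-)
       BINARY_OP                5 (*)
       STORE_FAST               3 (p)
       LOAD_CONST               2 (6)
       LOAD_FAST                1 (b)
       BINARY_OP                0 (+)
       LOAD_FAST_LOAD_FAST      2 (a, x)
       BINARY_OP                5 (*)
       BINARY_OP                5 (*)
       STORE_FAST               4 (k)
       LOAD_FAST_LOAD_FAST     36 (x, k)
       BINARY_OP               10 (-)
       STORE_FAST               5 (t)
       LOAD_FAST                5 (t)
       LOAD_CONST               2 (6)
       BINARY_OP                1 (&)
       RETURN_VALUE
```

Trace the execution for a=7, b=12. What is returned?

6

LOAD_FAST_LOAD_FAST b,a → push 12,7. Stack: [12, 7]
BINARY_OP - → 12 - 7 = 5. Stack: [5]
LOAD_FAST a → push 7. Stack: [5, 7]
BINARY_OP % → 5 % 7 = 5. Stack: [5]
STORE_FAST x → x=5. Stack: []
LOAD_CONST → push 9. Stack: [9]
LOAD_FAST b → push 12. Stack: [9, 12]
BINARY_OP * → 9 * 12 = 108. Stack: [108]
LOAD_FAST x → push 5. Stack: [108, 5]
BINARY_OP // → 108 // 5 = 21. Stack: [21]
STORE_FAST x → x=21. Stack: []
LOAD_FAST_LOAD_FAST a,b → push 7,12. Stack: [7, 12]
BINARY_OP + → 7 + 12 = 19. Stack: [19]
LOAD_FAST_LOAD_FAST b,x → push 12,21. Stack: [19, 12, 21]
BINARY_OP - → 12 - 21 = -9. Stack: [19, -9]
BINARY_OP * → 19 * -9 = -171. Stack: [-171]
STORE_FAST p → p=-171. Stack: []
LOAD_CONST → push 6. Stack: [6]
LOAD_FAST b → push 12. Stack: [6, 12]
BINARY_OP + → 6 + 12 = 18. Stack: [18]
LOAD_FAST_LOAD_FAST a,x → push 7,21. Stack: [18, 7, 21]
BINARY_OP * → 7 * 21 = 147. Stack: [18, 147]
BINARY_OP * → 18 * 147 = 2646. Stack: [2646]
STORE_FAST k → k=2646. Stack: []
LOAD_FAST_LOAD_FAST x,k → push 21,2646. Stack: [21, 2646]
BINARY_OP - → 21 - 2646 = -2625. Stack: [-2625]
STORE_FAST t → t=-2625. Stack: []
LOAD_FAST t → push -2625. Stack: [-2625]
LOAD_CONST → push 6. Stack: [-2625, 6]
BINARY_OP & → -2625 & 6 = 6. Stack: [6]
RETURN_VALUE → return 6.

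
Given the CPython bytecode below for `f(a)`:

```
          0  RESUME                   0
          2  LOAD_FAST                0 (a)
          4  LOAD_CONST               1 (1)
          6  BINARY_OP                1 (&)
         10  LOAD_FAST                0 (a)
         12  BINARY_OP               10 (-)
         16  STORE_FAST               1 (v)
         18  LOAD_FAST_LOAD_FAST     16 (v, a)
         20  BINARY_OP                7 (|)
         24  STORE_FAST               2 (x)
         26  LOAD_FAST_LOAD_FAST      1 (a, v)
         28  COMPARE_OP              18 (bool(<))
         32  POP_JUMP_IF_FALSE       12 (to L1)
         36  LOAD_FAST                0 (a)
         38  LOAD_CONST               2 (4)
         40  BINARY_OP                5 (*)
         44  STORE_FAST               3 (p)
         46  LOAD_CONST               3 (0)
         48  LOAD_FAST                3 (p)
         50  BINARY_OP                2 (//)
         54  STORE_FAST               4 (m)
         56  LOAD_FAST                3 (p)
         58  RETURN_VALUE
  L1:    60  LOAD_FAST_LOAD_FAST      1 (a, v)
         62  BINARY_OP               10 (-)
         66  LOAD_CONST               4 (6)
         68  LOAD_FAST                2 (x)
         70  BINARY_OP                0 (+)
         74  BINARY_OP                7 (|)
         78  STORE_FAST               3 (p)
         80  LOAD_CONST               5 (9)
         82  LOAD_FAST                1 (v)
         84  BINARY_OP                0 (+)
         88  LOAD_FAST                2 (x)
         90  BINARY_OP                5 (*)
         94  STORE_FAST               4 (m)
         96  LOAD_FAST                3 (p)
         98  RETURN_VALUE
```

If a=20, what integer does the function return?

42

LOAD_FAST a → push 20. Stack: [20]
LOAD_CONST → push 1. Stack: [20, 1]
BINARY_OP & → 20 & 1 = 0. Stack: [0]
LOAD_FAST a → push 20. Stack: [0, 20]
BINARY_OP - → 0 - 20 = -20. Stack: [-20]
STORE_FAST v → v=-20. Stack: []
LOAD_FAST_LOAD_FAST v,a → push -20,20. Stack: [-20, 20]
BINARY_OP | → -20 | 20 = -4. Stack: [-4]
STORE_FAST x → x=-4. Stack: []
LOAD_FAST_LOAD_FAST a,v → push 20,-20. Stack: [20, -20]
COMPARE_OP bool(<) → 20 vs -20 = False. Stack: [False]
POP_JUMP_IF_FALSE → pop False; jump. Stack: []
LOAD_FAST_LOAD_FAST a,v → push 20,-20. Stack: [20, -20]
BINARY_OP - → 20 - -20 = 40. Stack: [40]
LOAD_CONST → push 6. Stack: [40, 6]
LOAD_FAST x → push -4. Stack: [40, 6, -4]
BINARY_OP + → 6 + -4 = 2. Stack: [40, 2]
BINARY_OP | → 40 | 2 = 42. Stack: [42]
STORE_FAST p → p=42. Stack: []
LOAD_CONST → push 9. Stack: [9]
LOAD_FAST v → push -20. Stack: [9, -20]
BINARY_OP + → 9 + -20 = -11. Stack: [-11]
LOAD_FAST x → push -4. Stack: [-11, -4]
BINARY_OP * → -11 * -4 = 44. Stack: [44]
STORE_FAST m → m=44. Stack: []
LOAD_FAST p → push 42. Stack: [42]
RETURN_VALUE → return 42.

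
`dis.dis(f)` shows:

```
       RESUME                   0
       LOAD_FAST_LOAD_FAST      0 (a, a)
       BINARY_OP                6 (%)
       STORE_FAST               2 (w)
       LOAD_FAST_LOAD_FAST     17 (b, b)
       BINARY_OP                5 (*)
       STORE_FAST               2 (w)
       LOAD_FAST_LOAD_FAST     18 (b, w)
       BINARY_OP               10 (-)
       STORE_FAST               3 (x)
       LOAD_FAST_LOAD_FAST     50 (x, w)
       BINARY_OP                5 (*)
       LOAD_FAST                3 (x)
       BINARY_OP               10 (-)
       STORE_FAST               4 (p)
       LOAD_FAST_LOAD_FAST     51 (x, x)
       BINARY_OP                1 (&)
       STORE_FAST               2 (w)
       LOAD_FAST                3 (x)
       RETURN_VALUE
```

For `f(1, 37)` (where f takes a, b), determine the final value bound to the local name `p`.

LOAD_FAST_LOAD_FAST a,a → push 1,1. Stack: [1, 1]
BINARY_OP % → 1 % 1 = 0. Stack: [0]
STORE_FAST w → w=0. Stack: []
LOAD_FAST_LOAD_FAST b,b → push 37,37. Stack: [37, 37]
BINARY_OP * → 37 * 37 = 1369. Stack: [1369]
STORE_FAST w → w=1369. Stack: []
LOAD_FAST_LOAD_FAST b,w → push 37,1369. Stack: [37, 1369]
BINARY_OP - → 37 - 1369 = -1332. Stack: [-1332]
STORE_FAST x → x=-1332. Stack: []
LOAD_FAST_LOAD_FAST x,w → push -1332,1369. Stack: [-1332, 1369]
BINARY_OP * → -1332 * 1369 = -1823508. Stack: [-1823508]
LOAD_FAST x → push -1332. Stack: [-1823508, -1332]
BINARY_OP - → -1823508 - -1332 = -1822176. Stack: [-1822176]
STORE_FAST p → p=-1822176. Stack: []
LOAD_FAST_LOAD_FAST x,x → push -1332,-1332. Stack: [-1332, -1332]
BINARY_OP & → -1332 & -1332 = -1332. Stack: [-1332]
STORE_FAST w → w=-1332. Stack: []
LOAD_FAST x → push -1332. Stack: [-1332]
RETURN_VALUE → return -1332.

-1822176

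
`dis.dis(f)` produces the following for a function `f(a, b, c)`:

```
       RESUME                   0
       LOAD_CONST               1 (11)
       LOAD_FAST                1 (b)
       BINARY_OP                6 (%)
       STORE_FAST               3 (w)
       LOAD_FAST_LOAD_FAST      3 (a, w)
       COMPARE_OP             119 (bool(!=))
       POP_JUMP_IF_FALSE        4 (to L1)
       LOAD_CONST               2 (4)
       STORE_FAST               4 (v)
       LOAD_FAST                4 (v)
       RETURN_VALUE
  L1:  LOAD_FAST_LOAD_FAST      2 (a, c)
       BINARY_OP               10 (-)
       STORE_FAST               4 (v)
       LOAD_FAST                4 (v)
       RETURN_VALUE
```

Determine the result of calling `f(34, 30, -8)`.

4

LOAD_CONST → push 11. Stack: [11]
LOAD_FAST b → push 30. Stack: [11, 30]
BINARY_OP % → 11 % 30 = 11. Stack: [11]
STORE_FAST w → w=11. Stack: []
LOAD_FAST_LOAD_FAST a,w → push 34,11. Stack: [34, 11]
COMPARE_OP bool(!=) → 34 vs 11 = True. Stack: [True]
POP_JUMP_IF_FALSE → pop True; no jump. Stack: []
LOAD_CONST → push 4. Stack: [4]
STORE_FAST v → v=4. Stack: []
LOAD_FAST v → push 4. Stack: [4]
RETURN_VALUE → return 4.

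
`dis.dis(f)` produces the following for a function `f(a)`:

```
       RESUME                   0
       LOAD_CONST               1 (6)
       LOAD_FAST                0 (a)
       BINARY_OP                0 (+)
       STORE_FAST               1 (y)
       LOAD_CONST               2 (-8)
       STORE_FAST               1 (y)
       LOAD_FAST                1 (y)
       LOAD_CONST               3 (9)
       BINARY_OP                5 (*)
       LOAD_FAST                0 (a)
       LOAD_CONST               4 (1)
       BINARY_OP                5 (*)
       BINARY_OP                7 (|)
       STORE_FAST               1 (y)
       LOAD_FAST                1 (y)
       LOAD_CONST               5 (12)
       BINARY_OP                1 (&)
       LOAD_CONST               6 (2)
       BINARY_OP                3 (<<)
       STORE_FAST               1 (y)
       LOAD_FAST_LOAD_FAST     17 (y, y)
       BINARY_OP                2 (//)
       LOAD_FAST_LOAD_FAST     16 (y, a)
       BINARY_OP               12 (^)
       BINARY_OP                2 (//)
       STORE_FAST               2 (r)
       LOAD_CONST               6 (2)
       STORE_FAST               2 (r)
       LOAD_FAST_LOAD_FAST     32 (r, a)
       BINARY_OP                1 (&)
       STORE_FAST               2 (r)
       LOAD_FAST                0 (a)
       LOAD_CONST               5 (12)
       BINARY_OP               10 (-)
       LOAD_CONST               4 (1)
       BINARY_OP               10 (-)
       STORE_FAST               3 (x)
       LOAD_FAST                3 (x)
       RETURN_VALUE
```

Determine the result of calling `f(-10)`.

LOAD_CONST → push 6. Stack: [6]
LOAD_FAST a → push -10. Stack: [6, -10]
BINARY_OP + → 6 + -10 = -4. Stack: [-4]
STORE_FAST y → y=-4. Stack: []
LOAD_CONST → push -8. Stack: [-8]
STORE_FAST y → y=-8. Stack: []
LOAD_FAST y → push -8. Stack: [-8]
LOAD_CONST → push 9. Stack: [-8, 9]
BINARY_OP * → -8 * 9 = -72. Stack: [-72]
LOAD_FAST a → push -10. Stack: [-72, -10]
LOAD_CONST → push 1. Stack: [-72, -10, 1]
BINARY_OP * → -10 * 1 = -10. Stack: [-72, -10]
BINARY_OP | → -72 | -10 = -2. Stack: [-2]
STORE_FAST y → y=-2. Stack: []
LOAD_FAST y → push -2. Stack: [-2]
LOAD_CONST → push 12. Stack: [-2, 12]
BINARY_OP & → -2 & 12 = 12. Stack: [12]
LOAD_CONST → push 2. Stack: [12, 2]
BINARY_OP << → 12 << 2 = 48. Stack: [48]
STORE_FAST y → y=48. Stack: []
LOAD_FAST_LOAD_FAST y,y → push 48,48. Stack: [48, 48]
BINARY_OP // → 48 // 48 = 1. Stack: [1]
LOAD_FAST_LOAD_FAST y,a → push 48,-10. Stack: [1, 48, -10]
BINARY_OP ^ → 48 ^ -10 = -58. Stack: [1, -58]
BINARY_OP // → 1 // -58 = -1. Stack: [-1]
STORE_FAST r → r=-1. Stack: []
LOAD_CONST → push 2. Stack: [2]
STORE_FAST r → r=2. Stack: []
LOAD_FAST_LOAD_FAST r,a → push 2,-10. Stack: [2, -10]
BINARY_OP & → 2 & -10 = 2. Stack: [2]
STORE_FAST r → r=2. Stack: []
LOAD_FAST a → push -10. Stack: [-10]
LOAD_CONST → push 12. Stack: [-10, 12]
BINARY_OP - → -10 - 12 = -22. Stack: [-22]
LOAD_CONST → push 1. Stack: [-22, 1]
BINARY_OP - → -22 - 1 = -23. Stack: [-23]
STORE_FAST x → x=-23. Stack: []
LOAD_FAST x → push -23. Stack: [-23]
RETURN_VALUE → return -23.

-23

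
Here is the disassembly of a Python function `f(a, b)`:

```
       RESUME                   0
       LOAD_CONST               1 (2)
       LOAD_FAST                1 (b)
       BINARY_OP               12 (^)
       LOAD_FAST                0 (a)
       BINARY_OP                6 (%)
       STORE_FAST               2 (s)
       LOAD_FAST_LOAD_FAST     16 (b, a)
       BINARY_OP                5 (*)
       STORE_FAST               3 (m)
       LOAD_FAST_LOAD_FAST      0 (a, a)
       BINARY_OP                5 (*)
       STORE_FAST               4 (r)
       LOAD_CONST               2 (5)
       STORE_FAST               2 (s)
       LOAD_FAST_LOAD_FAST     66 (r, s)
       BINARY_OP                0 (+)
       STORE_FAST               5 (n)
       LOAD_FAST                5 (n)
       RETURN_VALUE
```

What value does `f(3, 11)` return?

14

LOAD_CONST → push 2. Stack: [2]
LOAD_FAST b → push 11. Stack: [2, 11]
BINARY_OP ^ → 2 ^ 11 = 9. Stack: [9]
LOAD_FAST a → push 3. Stack: [9, 3]
BINARY_OP % → 9 % 3 = 0. Stack: [0]
STORE_FAST s → s=0. Stack: []
LOAD_FAST_LOAD_FAST b,a → push 11,3. Stack: [11, 3]
BINARY_OP * → 11 * 3 = 33. Stack: [33]
STORE_FAST m → m=33. Stack: []
LOAD_FAST_LOAD_FAST a,a → push 3,3. Stack: [3, 3]
BINARY_OP * → 3 * 3 = 9. Stack: [9]
STORE_FAST r → r=9. Stack: []
LOAD_CONST → push 5. Stack: [5]
STORE_FAST s → s=5. Stack: []
LOAD_FAST_LOAD_FAST r,s → push 9,5. Stack: [9, 5]
BINARY_OP + → 9 + 5 = 14. Stack: [14]
STORE_FAST n → n=14. Stack: []
LOAD_FAST n → push 14. Stack: [14]
RETURN_VALUE → return 14.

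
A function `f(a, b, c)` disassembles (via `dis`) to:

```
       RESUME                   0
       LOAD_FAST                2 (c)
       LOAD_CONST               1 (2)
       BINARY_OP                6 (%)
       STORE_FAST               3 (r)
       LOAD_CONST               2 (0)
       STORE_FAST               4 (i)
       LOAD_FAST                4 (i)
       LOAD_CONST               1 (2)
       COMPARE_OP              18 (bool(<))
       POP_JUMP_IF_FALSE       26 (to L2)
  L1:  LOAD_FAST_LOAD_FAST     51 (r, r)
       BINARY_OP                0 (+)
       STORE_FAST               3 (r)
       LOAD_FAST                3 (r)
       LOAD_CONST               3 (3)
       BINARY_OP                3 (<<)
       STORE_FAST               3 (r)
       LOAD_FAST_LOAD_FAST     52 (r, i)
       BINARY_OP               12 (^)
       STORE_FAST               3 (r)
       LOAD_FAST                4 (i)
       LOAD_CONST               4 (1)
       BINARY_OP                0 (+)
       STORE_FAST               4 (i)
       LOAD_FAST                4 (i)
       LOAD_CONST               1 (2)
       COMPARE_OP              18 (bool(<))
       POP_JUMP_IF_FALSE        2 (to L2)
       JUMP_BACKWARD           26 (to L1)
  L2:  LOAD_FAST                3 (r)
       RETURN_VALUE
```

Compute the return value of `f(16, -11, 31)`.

257

LOAD_FAST c → push 31. Stack: [31]
LOAD_CONST → push 2. Stack: [31, 2]
BINARY_OP % → 31 % 2 = 1. Stack: [1]
STORE_FAST r → r=1. Stack: []
LOAD_CONST → push 0. Stack: [0]
STORE_FAST i → i=0. Stack: []
LOAD_FAST i → push 0. Stack: [0]
LOAD_CONST → push 2. Stack: [0, 2]
COMPARE_OP bool(<) → 0 vs 2 = True. Stack: [True]
POP_JUMP_IF_FALSE → pop True; no jump. Stack: []
LOAD_FAST_LOAD_FAST r,r → push 1,1. Stack: [1, 1]
BINARY_OP + → 1 + 1 = 2. Stack: [2]
STORE_FAST r → r=2. Stack: []
LOAD_FAST r → push 2. Stack: [2]
LOAD_CONST → push 3. Stack: [2, 3]
BINARY_OP << → 2 << 3 = 16. Stack: [16]
STORE_FAST r → r=16. Stack: []
LOAD_FAST_LOAD_FAST r,i → push 16,0. Stack: [16, 0]
BINARY_OP ^ → 16 ^ 0 = 16. Stack: [16]
STORE_FAST r → r=16. Stack: []
LOAD_FAST i → push 0. Stack: [0]
LOAD_CONST → push 1. Stack: [0, 1]
BINARY_OP + → 0 + 1 = 1. Stack: [1]
STORE_FAST i → i=1. Stack: []
LOAD_FAST i → push 1. Stack: [1]
LOAD_CONST → push 2. Stack: [1, 2]
COMPARE_OP bool(<) → 1 vs 2 = True. Stack: [True]
POP_JUMP_IF_FALSE → pop True; no jump. Stack: []
LOAD_FAST_LOAD_FAST r,r → push 16,16. Stack: [16, 16]
BINARY_OP + → 16 + 16 = 32. Stack: [32]
STORE_FAST r → r=32. Stack: []
LOAD_FAST r → push 32. Stack: [32]
LOAD_CONST → push 3. Stack: [32, 3]
BINARY_OP << → 32 << 3 = 256. Stack: [256]
STORE_FAST r → r=256. Stack: []
LOAD_FAST_LOAD_FAST r,i → push 256,1. Stack: [256, 1]
BINARY_OP ^ → 256 ^ 1 = 257. Stack: [257]
STORE_FAST r → r=257. Stack: []
LOAD_FAST i → push 1. Stack: [1]
LOAD_CONST → push 1. Stack: [1, 1]
BINARY_OP + → 1 + 1 = 2. Stack: [2]
STORE_FAST i → i=2. Stack: []
LOAD_FAST i → push 2. Stack: [2]
LOAD_CONST → push 2. Stack: [2, 2]
COMPARE_OP bool(<) → 2 vs 2 = False. Stack: [False]
POP_JUMP_IF_FALSE → pop False; jump. Stack: []
LOAD_FAST r → push 257. Stack: [257]
RETURN_VALUE → return 257.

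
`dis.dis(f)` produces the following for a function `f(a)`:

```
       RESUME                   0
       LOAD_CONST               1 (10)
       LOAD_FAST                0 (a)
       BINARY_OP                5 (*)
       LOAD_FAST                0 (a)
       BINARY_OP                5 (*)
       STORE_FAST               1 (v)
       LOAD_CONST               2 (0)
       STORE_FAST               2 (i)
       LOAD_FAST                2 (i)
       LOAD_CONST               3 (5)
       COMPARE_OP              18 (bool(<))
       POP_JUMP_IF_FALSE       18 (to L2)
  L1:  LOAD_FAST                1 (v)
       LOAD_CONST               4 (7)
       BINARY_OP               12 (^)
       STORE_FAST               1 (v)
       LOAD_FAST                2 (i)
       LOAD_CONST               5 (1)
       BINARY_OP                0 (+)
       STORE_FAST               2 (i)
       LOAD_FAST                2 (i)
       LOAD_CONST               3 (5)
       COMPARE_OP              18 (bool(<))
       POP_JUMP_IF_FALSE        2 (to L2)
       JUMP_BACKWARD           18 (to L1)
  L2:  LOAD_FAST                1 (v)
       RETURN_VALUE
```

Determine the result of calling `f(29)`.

LOAD_CONST → push 10
LOAD_FAST a → push 29
BINARY_OP * → 10 * 29 = 290
LOAD_FAST a → push 29
BINARY_OP * → 290 * 29 = 8410
STORE_FAST v → v=8410
LOAD_CONST → push 0
STORE_FAST i → i=0
LOAD_FAST i → push 0
LOAD_CONST → push 5
COMPARE_OP bool(<) → 0 vs 5 = True
POP_JUMP_IF_FALSE → pop True; no jump
LOAD_FAST v → push 8410
LOAD_CONST → push 7
BINARY_OP ^ → 8410 ^ 7 = 8413
STORE_FAST v → v=8413
LOAD_FAST i → push 0
LOAD_CONST → push 1
BINARY_OP + → 0 + 1 = 1
STORE_FAST i → i=1
LOAD_FAST i → push 1
LOAD_CONST → push 5
COMPARE_OP bool(<) → 1 vs 5 = True
POP_JUMP_IF_FALSE → pop True; no jump
LOAD_FAST v → push 8413
LOAD_CONST → push 7
BINARY_OP ^ → 8413 ^ 7 = 8410
STORE_FAST v → v=8410
LOAD_FAST i → push 1
LOAD_CONST → push 1
BINARY_OP + → 1 + 1 = 2
STORE_FAST i → i=2
LOAD_FAST i → push 2
LOAD_CONST → push 5
COMPARE_OP bool(<) → 2 vs 5 = True
POP_JUMP_IF_FALSE → pop True; no jump
LOAD_FAST v → push 8410
LOAD_CONST → push 7
BINARY_OP ^ → 8410 ^ 7 = 8413
STORE_FAST v → v=8413
LOAD_FAST i → push 2
LOAD_CONST → push 1
BINARY_OP + → 2 + 1 = 3
STORE_FAST i → i=3
LOAD_FAST i → push 3
LOAD_CONST → push 5
COMPARE_OP bool(<) → 3 vs 5 = True
POP_JUMP_IF_FALSE → pop True; no jump
LOAD_FAST v → push 8413
LOAD_CONST → push 7
BINARY_OP ^ → 8413 ^ 7 = 8410
STORE_FAST v → v=8410
LOAD_FAST i → push 3
LOAD_CONST → push 1
BINARY_OP + → 3 + 1 = 4
STORE_FAST i → i=4
LOAD_FAST i → push 4
LOAD_CONST → push 5
COMPARE_OP bool(<) → 4 vs 5 = True
POP_JUMP_IF_FALSE → pop True; no jump
LOAD_FAST v → push 8410
LOAD_CONST → push 7
BINARY_OP ^ → 8410 ^ 7 = 8413
STORE_FAST v → v=8413
LOAD_FAST i → push 4
LOAD_CONST → push 1
BINARY_OP + → 4 + 1 = 5
STORE_FAST i → i=5
LOAD_FAST i → push 5
LOAD_CONST → push 5
COMPARE_OP bool(<) → 5 vs 5 = False
POP_JUMP_IF_FALSE → pop False; jump
LOAD_FAST v → push 8413
RETURN_VALUE → return 8413.

8413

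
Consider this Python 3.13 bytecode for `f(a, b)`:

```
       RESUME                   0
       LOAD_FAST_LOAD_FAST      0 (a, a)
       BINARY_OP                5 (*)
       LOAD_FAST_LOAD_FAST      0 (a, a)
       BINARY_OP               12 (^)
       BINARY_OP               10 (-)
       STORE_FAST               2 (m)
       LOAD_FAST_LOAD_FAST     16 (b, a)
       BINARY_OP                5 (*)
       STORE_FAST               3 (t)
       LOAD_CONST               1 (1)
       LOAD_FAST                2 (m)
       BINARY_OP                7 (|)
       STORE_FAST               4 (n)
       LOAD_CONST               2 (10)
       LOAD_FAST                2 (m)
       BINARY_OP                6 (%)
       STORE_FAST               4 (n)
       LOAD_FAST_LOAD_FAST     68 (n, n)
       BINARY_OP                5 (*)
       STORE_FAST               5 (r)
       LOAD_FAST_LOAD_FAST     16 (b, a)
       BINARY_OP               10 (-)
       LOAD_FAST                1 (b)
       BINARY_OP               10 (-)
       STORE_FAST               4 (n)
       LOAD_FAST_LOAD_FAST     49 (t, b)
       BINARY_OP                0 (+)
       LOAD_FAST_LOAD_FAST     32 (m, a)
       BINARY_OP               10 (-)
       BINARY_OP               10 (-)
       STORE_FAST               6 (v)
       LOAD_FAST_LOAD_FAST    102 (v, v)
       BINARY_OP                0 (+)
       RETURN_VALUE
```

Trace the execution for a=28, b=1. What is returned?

-1454

LOAD_FAST_LOAD_FAST a,a → push 28,28. Stack: [28, 28]
BINARY_OP * → 28 * 28 = 784. Stack: [784]
LOAD_FAST_LOAD_FAST a,a → push 28,28. Stack: [784, 28, 28]
BINARY_OP ^ → 28 ^ 28 = 0. Stack: [784, 0]
BINARY_OP - → 784 - 0 = 784. Stack: [784]
STORE_FAST m → m=784. Stack: []
LOAD_FAST_LOAD_FAST b,a → push 1,28. Stack: [1, 28]
BINARY_OP * → 1 * 28 = 28. Stack: [28]
STORE_FAST t → t=28. Stack: []
LOAD_CONST → push 1. Stack: [1]
LOAD_FAST m → push 784. Stack: [1, 784]
BINARY_OP | → 1 | 784 = 785. Stack: [785]
STORE_FAST n → n=785. Stack: []
LOAD_CONST → push 10. Stack: [10]
LOAD_FAST m → push 784. Stack: [10, 784]
BINARY_OP % → 10 % 784 = 10. Stack: [10]
STORE_FAST n → n=10. Stack: []
LOAD_FAST_LOAD_FAST n,n → push 10,10. Stack: [10, 10]
BINARY_OP * → 10 * 10 = 100. Stack: [100]
STORE_FAST r → r=100. Stack: []
LOAD_FAST_LOAD_FAST b,a → push 1,28. Stack: [1, 28]
BINARY_OP - → 1 - 28 = -27. Stack: [-27]
LOAD_FAST b → push 1. Stack: [-27, 1]
BINARY_OP - → -27 - 1 = -28. Stack: [-28]
STORE_FAST n → n=-28. Stack: []
LOAD_FAST_LOAD_FAST t,b → push 28,1. Stack: [28, 1]
BINARY_OP + → 28 + 1 = 29. Stack: [29]
LOAD_FAST_LOAD_FAST m,a → push 784,28. Stack: [29, 784, 28]
BINARY_OP - → 784 - 28 = 756. Stack: [29, 756]
BINARY_OP - → 29 - 756 = -727. Stack: [-727]
STORE_FAST v → v=-727. Stack: []
LOAD_FAST_LOAD_FAST v,v → push -727,-727. Stack: [-727, -727]
BINARY_OP + → -727 + -727 = -1454. Stack: [-1454]
RETURN_VALUE → return -1454.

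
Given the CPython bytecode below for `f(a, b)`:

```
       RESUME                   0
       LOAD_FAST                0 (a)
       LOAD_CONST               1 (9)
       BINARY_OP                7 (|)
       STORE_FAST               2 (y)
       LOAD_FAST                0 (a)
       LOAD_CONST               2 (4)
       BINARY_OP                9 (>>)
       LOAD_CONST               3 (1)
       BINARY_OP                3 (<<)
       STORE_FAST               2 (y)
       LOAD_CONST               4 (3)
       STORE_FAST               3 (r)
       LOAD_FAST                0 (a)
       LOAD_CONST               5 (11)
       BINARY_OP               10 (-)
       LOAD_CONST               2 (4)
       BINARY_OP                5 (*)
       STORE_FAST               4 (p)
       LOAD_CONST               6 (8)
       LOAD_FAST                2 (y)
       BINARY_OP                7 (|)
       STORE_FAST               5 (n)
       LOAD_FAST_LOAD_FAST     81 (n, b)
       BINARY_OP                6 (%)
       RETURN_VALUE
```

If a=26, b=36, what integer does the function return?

LOAD_FAST a → push 26. Stack: [26]
LOAD_CONST → push 9. Stack: [26, 9]
BINARY_OP | → 26 | 9 = 27. Stack: [27]
STORE_FAST y → y=27. Stack: []
LOAD_FAST a → push 26. Stack: [26]
LOAD_CONST → push 4. Stack: [26, 4]
BINARY_OP >> → 26 >> 4 = 1. Stack: [1]
LOAD_CONST → push 1. Stack: [1, 1]
BINARY_OP << → 1 << 1 = 2. Stack: [2]
STORE_FAST y → y=2. Stack: []
LOAD_CONST → push 3. Stack: [3]
STORE_FAST r → r=3. Stack: []
LOAD_FAST a → push 26. Stack: [26]
LOAD_CONST → push 11. Stack: [26, 11]
BINARY_OP - → 26 - 11 = 15. Stack: [15]
LOAD_CONST → push 4. Stack: [15, 4]
BINARY_OP * → 15 * 4 = 60. Stack: [60]
STORE_FAST p → p=60. Stack: []
LOAD_CONST → push 8. Stack: [8]
LOAD_FAST y → push 2. Stack: [8, 2]
BINARY_OP | → 8 | 2 = 10. Stack: [10]
STORE_FAST n → n=10. Stack: []
LOAD_FAST_LOAD_FAST n,b → push 10,36. Stack: [10, 36]
BINARY_OP % → 10 % 36 = 10. Stack: [10]
RETURN_VALUE → return 10.

10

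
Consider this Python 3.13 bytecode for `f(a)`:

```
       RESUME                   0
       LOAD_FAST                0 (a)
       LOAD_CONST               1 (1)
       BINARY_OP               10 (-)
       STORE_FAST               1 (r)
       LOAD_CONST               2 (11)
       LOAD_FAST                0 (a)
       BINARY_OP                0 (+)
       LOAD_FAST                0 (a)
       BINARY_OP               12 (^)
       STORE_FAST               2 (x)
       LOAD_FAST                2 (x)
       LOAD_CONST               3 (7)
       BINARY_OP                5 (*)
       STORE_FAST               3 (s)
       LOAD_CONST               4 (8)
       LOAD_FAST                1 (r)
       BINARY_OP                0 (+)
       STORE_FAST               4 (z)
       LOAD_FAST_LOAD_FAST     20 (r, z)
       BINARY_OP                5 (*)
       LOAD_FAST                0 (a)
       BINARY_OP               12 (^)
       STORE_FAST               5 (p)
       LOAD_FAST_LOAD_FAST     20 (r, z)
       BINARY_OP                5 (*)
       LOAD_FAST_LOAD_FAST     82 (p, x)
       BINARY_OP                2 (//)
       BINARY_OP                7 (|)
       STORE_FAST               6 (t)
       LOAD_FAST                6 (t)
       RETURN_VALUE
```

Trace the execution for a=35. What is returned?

LOAD_FAST a → push 35. Stack: [35]
LOAD_CONST → push 1. Stack: [35, 1]
BINARY_OP - → 35 - 1 = 34. Stack: [34]
STORE_FAST r → r=34. Stack: []
LOAD_CONST → push 11. Stack: [11]
LOAD_FAST a → push 35. Stack: [11, 35]
BINARY_OP + → 11 + 35 = 46. Stack: [46]
LOAD_FAST a → push 35. Stack: [46, 35]
BINARY_OP ^ → 46 ^ 35 = 13. Stack: [13]
STORE_FAST x → x=13. Stack: []
LOAD_FAST x → push 13. Stack: [13]
LOAD_CONST → push 7. Stack: [13, 7]
BINARY_OP * → 13 * 7 = 91. Stack: [91]
STORE_FAST s → s=91. Stack: []
LOAD_CONST → push 8. Stack: [8]
LOAD_FAST r → push 34. Stack: [8, 34]
BINARY_OP + → 8 + 34 = 42. Stack: [42]
STORE_FAST z → z=42. Stack: []
LOAD_FAST_LOAD_FAST r,z → push 34,42. Stack: [34, 42]
BINARY_OP * → 34 * 42 = 1428. Stack: [1428]
LOAD_FAST a → push 35. Stack: [1428, 35]
BINARY_OP ^ → 1428 ^ 35 = 1463. Stack: [1463]
STORE_FAST p → p=1463. Stack: []
LOAD_FAST_LOAD_FAST r,z → push 34,42. Stack: [34, 42]
BINARY_OP * → 34 * 42 = 1428. Stack: [1428]
LOAD_FAST_LOAD_FAST p,x → push 1463,13. Stack: [1428, 1463, 13]
BINARY_OP // → 1463 // 13 = 112. Stack: [1428, 112]
BINARY_OP | → 1428 | 112 = 1524. Stack: [1524]
STORE_FAST t → t=1524. Stack: []
LOAD_FAST t → push 1524. Stack: [1524]
RETURN_VALUE → return 1524.

1524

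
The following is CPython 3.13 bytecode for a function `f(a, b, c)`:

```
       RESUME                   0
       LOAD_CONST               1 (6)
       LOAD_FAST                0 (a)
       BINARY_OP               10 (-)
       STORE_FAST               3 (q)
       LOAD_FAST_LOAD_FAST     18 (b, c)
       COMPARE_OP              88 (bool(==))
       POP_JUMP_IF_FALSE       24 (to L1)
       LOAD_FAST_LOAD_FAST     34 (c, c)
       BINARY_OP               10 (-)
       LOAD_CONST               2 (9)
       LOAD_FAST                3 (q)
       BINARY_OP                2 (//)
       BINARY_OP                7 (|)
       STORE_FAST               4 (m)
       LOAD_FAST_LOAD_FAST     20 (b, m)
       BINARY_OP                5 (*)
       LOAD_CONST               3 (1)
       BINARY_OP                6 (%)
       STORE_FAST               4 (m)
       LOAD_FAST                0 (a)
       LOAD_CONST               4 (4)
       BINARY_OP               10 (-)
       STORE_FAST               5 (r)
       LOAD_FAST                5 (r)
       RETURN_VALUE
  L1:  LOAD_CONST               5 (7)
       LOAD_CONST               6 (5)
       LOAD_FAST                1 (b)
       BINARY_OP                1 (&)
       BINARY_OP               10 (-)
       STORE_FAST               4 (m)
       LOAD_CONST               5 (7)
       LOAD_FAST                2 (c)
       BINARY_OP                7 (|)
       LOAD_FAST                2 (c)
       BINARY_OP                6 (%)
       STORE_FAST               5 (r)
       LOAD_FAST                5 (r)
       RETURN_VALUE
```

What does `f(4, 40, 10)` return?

5

LOAD_CONST → push 6. Stack: [6]
LOAD_FAST a → push 4. Stack: [6, 4]
BINARY_OP - → 6 - 4 = 2. Stack: [2]
STORE_FAST q → q=2. Stack: []
LOAD_FAST_LOAD_FAST b,c → push 40,10. Stack: [40, 10]
COMPARE_OP bool(==) → 40 vs 10 = False. Stack: [False]
POP_JUMP_IF_FALSE → pop False; jump. Stack: []
LOAD_CONST → push 7. Stack: [7]
LOAD_CONST → push 5. Stack: [7, 5]
LOAD_FAST b → push 40. Stack: [7, 5, 40]
BINARY_OP & → 5 & 40 = 0. Stack: [7, 0]
BINARY_OP - → 7 - 0 = 7. Stack: [7]
STORE_FAST m → m=7. Stack: []
LOAD_CONST → push 7. Stack: [7]
LOAD_FAST c → push 10. Stack: [7, 10]
BINARY_OP | → 7 | 10 = 15. Stack: [15]
LOAD_FAST c → push 10. Stack: [15, 10]
BINARY_OP % → 15 % 10 = 5. Stack: [5]
STORE_FAST r → r=5. Stack: []
LOAD_FAST r → push 5. Stack: [5]
RETURN_VALUE → return 5.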